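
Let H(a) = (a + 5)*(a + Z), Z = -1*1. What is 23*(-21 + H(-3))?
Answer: -667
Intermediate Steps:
Z = -1
H(a) = (-1 + a)*(5 + a) (H(a) = (a + 5)*(a - 1) = (5 + a)*(-1 + a) = (-1 + a)*(5 + a))
23*(-21 + H(-3)) = 23*(-21 + (-5 + (-3)² + 4*(-3))) = 23*(-21 + (-5 + 9 - 12)) = 23*(-21 - 8) = 23*(-29) = -667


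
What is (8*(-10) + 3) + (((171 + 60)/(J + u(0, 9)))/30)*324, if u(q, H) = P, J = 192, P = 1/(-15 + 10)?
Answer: -8767/137 ≈ -63.993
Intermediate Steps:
P = -⅕ (P = 1/(-5) = -⅕ ≈ -0.20000)
u(q, H) = -⅕
(8*(-10) + 3) + (((171 + 60)/(J + u(0, 9)))/30)*324 = (8*(-10) + 3) + (((171 + 60)/(192 - ⅕))/30)*324 = (-80 + 3) + ((231/(959/5))*(1/30))*324 = -77 + ((231*(5/959))*(1/30))*324 = -77 + ((165/137)*(1/30))*324 = -77 + (11/274)*324 = -77 + 1782/137 = -8767/137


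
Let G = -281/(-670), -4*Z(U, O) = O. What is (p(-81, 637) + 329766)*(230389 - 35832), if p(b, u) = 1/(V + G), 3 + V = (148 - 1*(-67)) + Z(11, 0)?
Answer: 9131071219412692/142321 ≈ 6.4158e+10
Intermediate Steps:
Z(U, O) = -O/4
V = 212 (V = -3 + ((148 - 1*(-67)) - ¼*0) = -3 + ((148 + 67) + 0) = -3 + (215 + 0) = -3 + 215 = 212)
G = 281/670 (G = -281*(-1/670) = 281/670 ≈ 0.41940)
p(b, u) = 670/142321 (p(b, u) = 1/(212 + 281/670) = 1/(142321/670) = 670/142321)
(p(-81, 637) + 329766)*(230389 - 35832) = (670/142321 + 329766)*(230389 - 35832) = (46932627556/142321)*194557 = 9131071219412692/142321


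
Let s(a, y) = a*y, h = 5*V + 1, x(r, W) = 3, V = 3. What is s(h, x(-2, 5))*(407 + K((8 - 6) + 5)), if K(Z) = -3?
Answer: 19392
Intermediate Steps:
h = 16 (h = 5*3 + 1 = 15 + 1 = 16)
s(h, x(-2, 5))*(407 + K((8 - 6) + 5)) = (16*3)*(407 - 3) = 48*404 = 19392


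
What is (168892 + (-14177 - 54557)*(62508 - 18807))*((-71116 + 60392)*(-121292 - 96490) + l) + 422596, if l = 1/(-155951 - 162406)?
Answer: -2233221315143929136778178/318357 ≈ -7.0148e+18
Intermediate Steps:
l = -1/318357 (l = 1/(-318357) = -1/318357 ≈ -3.1411e-6)
(168892 + (-14177 - 54557)*(62508 - 18807))*((-71116 + 60392)*(-121292 - 96490) + l) + 422596 = (168892 + (-14177 - 54557)*(62508 - 18807))*((-71116 + 60392)*(-121292 - 96490) - 1/318357) + 422596 = (168892 - 68734*43701)*(-10724*(-217782) - 1/318357) + 422596 = (168892 - 3003744534)*(2335494168 - 1/318357) + 422596 = -3003575642*743520916841975/318357 + 422596 = -2233221315144063673172950/318357 + 422596 = -2233221315143929136778178/318357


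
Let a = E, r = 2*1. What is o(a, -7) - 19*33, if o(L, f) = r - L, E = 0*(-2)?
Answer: -625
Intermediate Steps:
E = 0
r = 2
a = 0
o(L, f) = 2 - L
o(a, -7) - 19*33 = (2 - 1*0) - 19*33 = (2 + 0) - 627 = 2 - 627 = -625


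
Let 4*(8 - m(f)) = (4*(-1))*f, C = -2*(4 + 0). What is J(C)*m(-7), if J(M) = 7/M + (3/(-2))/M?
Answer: -11/16 ≈ -0.68750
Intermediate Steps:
C = -8 (C = -2*4 = -8)
m(f) = 8 + f (m(f) = 8 - 4*(-1)*f/4 = 8 - (-1)*f = 8 + f)
J(M) = 11/(2*M) (J(M) = 7/M + (3*(-½))/M = 7/M - 3/(2*M) = 11/(2*M))
J(C)*m(-7) = ((11/2)/(-8))*(8 - 7) = ((11/2)*(-⅛))*1 = -11/16*1 = -11/16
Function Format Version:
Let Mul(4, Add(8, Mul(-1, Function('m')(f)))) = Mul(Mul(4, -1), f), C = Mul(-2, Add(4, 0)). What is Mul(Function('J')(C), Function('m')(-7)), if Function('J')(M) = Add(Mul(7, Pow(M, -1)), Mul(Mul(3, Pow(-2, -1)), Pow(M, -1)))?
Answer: Rational(-11, 16) ≈ -0.68750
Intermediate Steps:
C = -8 (C = Mul(-2, 4) = -8)
Function('m')(f) = Add(8, f) (Function('m')(f) = Add(8, Mul(Rational(-1, 4), Mul(Mul(4, -1), f))) = Add(8, Mul(Rational(-1, 4), Mul(-4, f))) = Add(8, f))
Function('J')(M) = Mul(Rational(11, 2), Pow(M, -1)) (Function('J')(M) = Add(Mul(7, Pow(M, -1)), Mul(Mul(3, Rational(-1, 2)), Pow(M, -1))) = Add(Mul(7, Pow(M, -1)), Mul(Rational(-3, 2), Pow(M, -1))) = Mul(Rational(11, 2), Pow(M, -1)))
Mul(Function('J')(C), Function('m')(-7)) = Mul(Mul(Rational(11, 2), Pow(-8, -1)), Add(8, -7)) = Mul(Mul(Rational(11, 2), Rational(-1, 8)), 1) = Mul(Rational(-11, 16), 1) = Rational(-11, 16)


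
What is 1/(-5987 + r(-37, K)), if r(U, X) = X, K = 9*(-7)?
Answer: -1/6050 ≈ -0.00016529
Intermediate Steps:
K = -63
1/(-5987 + r(-37, K)) = 1/(-5987 - 63) = 1/(-6050) = -1/6050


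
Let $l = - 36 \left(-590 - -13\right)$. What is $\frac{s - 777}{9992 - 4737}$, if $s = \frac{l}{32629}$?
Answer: $- \frac{25331961}{171465395} \approx -0.14774$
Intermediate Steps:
$l = 20772$ ($l = - 36 \left(-590 + 13\right) = \left(-36\right) \left(-577\right) = 20772$)
$s = \frac{20772}{32629} \approx 0.63661$
$\frac{s - 777}{9992 - 4737} = \frac{\frac{20772}{32629} - 777}{9992 - 4737} = - \frac{25331961}{32629 \cdot 5255} = \left(- \frac{25331961}{32629}\right) \frac{1}{5255} = - \frac{25331961}{171465395}$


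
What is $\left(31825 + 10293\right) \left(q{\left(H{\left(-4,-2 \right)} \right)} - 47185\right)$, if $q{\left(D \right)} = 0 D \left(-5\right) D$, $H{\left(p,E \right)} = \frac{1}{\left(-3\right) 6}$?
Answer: $-1987337830$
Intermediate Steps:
$H{\left(p,E \right)} = - \frac{1}{18}$ ($H{\left(p,E \right)} = \frac{1}{-18} = - \frac{1}{18}$)
$q{\left(D \right)} = 0$ ($q{\left(D \right)} = 0 \left(-5\right) D = 0 D = 0$)
$\left(31825 + 10293\right) \left(q{\left(H{\left(-4,-2 \right)} \right)} - 47185\right) = \left(31825 + 10293\right) \left(0 - 47185\right) = 42118 \left(-47185\right) = -1987337830$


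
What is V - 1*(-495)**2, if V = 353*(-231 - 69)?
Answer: -350925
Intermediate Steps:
V = -105900 (V = 353*(-300) = -105900)
V - 1*(-495)**2 = -105900 - 1*(-495)**2 = -105900 - 1*245025 = -105900 - 245025 = -350925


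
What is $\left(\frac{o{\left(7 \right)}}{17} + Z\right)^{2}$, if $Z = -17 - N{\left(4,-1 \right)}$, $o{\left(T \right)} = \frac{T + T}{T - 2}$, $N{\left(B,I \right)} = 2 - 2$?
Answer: $\frac{2047761}{7225} \approx 283.43$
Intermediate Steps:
$N{\left(B,I \right)} = 0$ ($N{\left(B,I \right)} = 2 - 2 = 0$)
$o{\left(T \right)} = \frac{2 T}{-2 + T}$
$Z = -17$ ($Z = -17 - 0 = -17 + 0 = -17$)
$\left(\frac{o{\left(7 \right)}}{17} + Z\right)^{2} = \left(\frac{2 \cdot 7 \frac{1}{-2 + 7}}{17} - 17\right)^{2} = \left(2 \cdot 7 \cdot \frac{1}{5} \cdot \frac{1}{17} - 17\right)^{2} = \left(\frac{14}{5} \cdot \frac{1}{17} - 17\right)^{2} = \left(\frac{14}{85} - 17\right)^{2} = \left(- \frac{1431}{85}\right)^{2} = \frac{2047761}{7225}$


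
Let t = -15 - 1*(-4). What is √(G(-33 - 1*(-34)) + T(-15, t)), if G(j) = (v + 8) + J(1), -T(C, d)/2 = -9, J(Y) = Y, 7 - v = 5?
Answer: √29 ≈ 5.3852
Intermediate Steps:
v = 2 (v = 7 - 1*5 = 7 - 5 = 2)
t = -11 (t = -15 + 4 = -11)
T(C, d) = 18 (T(C, d) = -2*(-9) = 18)
G(j) = 11 (G(j) = (2 + 8) + 1 = 10 + 1 = 11)
√(G(-33 - 1*(-34)) + T(-15, t)) = √(11 + 18) = √29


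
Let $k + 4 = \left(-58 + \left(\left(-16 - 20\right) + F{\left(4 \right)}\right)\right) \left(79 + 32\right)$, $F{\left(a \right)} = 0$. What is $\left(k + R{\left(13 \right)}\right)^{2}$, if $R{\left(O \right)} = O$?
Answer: $108680625$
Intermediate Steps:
$k = -10438$ ($k = -4 + \left(-58 + \left(\left(-16 - 20\right) + 0\right)\right) \left(79 + 32\right) = -4 + \left(-58 + \left(-36 + 0\right)\right) 111 = -4 + \left(-58 - 36\right) 111 = -4 - 10434 = -10438$)
$\left(k + R{\left(13 \right)}\right)^{2} = \left(-10438 + 13\right)^{2} = \left(-10425\right)^{2} = 108680625$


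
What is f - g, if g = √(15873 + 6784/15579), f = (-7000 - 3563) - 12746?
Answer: -23309 - √428062886481/5193 ≈ -23435.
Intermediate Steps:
f = -23309 (f = -10563 - 12746 = -23309)
g = √428062886481/5193 (g = √(15873 + 6784*(1/15579)) = √(15873 + 6784/15579) = √(247292251/15579) = √428062886481/5193 ≈ 125.99)
f - g = -23309 - √428062886481/5193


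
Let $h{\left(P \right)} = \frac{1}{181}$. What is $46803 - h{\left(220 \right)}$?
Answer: $\frac{8471342}{181} \approx 46803.0$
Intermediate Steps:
$h{\left(P \right)} = \frac{1}{181}$
$46803 - h{\left(220 \right)} = 46803 - \frac{1}{181} = \frac{8471342}{181}$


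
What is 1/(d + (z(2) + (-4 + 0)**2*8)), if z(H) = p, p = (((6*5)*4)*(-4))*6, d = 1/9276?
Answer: -9276/25527551 ≈ -0.00036337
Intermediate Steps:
d = 1/9276 ≈ 0.00010781
p = -2880 (p = ((30*4)*(-4))*6 = (120*(-4))*6 = -480*6 = -2880)
z(H) = -2880
1/(d + (z(2) + (-4 + 0)**2*8)) = 1/(1/9276 + (-2880 + (-4 + 0)**2*8)) = 1/(1/9276 + (-2880 + (-4)**2*8)) = 1/(1/9276 + (-2880 + 16*8)) = 1/(1/9276 + (-2880 + 128)) = 1/(1/9276 - 2752) = 1/(-25527551/9276) = -9276/25527551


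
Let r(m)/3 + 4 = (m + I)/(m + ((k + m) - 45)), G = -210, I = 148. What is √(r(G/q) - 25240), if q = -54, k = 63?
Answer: I*√339553054/116 ≈ 158.85*I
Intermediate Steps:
r(m) = -12 + 3*(148 + m)/(18 + 2*m) (r(m) = -12 + 3*((m + 148)/(m + ((63 + m) - 45))) = -12 + 3*((148 + m)/(m + (18 + m))) = -12 + 3*((148 + m)/(18 + 2*m)) = -12 + 3*(148 + m)/(18 + 2*m))
√(r(G/q) - 25240) = √(3*(76 - (-1470)/(-54))/(2*(9 - 210/(-54))) - 25240) = √(3*(76 - (-1470)*(-1)/54)/(2*(9 - 210*(-1/54))) - 25240) = √(3*(76 - 7*35/9)/(2*(9 + 35/9)) - 25240) = √(3*(76 - 245/9)/(2*(116/9)) - 25240) = √((3/2)*(9/116)*(439/9) - 25240) = √(1317/232 - 25240) = √(-5854363/232) = I*√339553054/116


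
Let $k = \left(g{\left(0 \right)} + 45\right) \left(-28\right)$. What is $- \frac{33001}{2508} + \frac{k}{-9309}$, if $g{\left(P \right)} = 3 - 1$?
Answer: $- \frac{33767309}{2594108} \approx -13.017$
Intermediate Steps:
$g{\left(P \right)} = 2$ ($g{\left(P \right)} = 3 - 1 = 2$)
$k = -1316$ ($k = \left(2 + 45\right) \left(-28\right) = 47 \left(-28\right) = -1316$)
$- \frac{33001}{2508} + \frac{k}{-9309} = - \frac{33001}{2508} - \frac{1316}{-9309} = \left(-33001\right) \frac{1}{2508} - - \frac{1316}{9309} = - \frac{33001}{2508} + \frac{1316}{9309} = - \frac{33767309}{2594108}$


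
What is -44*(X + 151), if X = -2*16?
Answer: -5236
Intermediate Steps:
X = -32
-44*(X + 151) = -44*(-32 + 151) = -44*119 = -5236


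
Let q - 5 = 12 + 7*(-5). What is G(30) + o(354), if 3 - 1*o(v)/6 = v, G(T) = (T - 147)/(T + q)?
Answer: -8463/4 ≈ -2115.8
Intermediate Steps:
q = -18 (q = 5 + (12 + 7*(-5)) = 5 + (12 - 35) = 5 - 23 = -18)
G(T) = (-147 + T)/(-18 + T) (G(T) = (T - 147)/(T - 18) = (-147 + T)/(-18 + T))
o(v) = 18 - 6*v
G(30) + o(354) = (-147 + 30)/(-18 + 30) + (18 - 6*354) = -117/12 + (18 - 2124) = (1/12)*(-117) - 2106 = -39/4 - 2106 = -8463/4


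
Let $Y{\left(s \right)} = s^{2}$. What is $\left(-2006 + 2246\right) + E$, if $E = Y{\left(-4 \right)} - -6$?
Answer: $262$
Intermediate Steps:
$E = 22$ ($E = \left(-4\right)^{2} - -6 = 16 + 6 = 22$)
$\left(-2006 + 2246\right) + E = \left(-2006 + 2246\right) + 22 = 240 + 22 = 262$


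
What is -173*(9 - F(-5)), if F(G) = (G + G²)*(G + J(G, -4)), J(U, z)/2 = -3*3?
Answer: -81137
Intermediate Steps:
J(U, z) = -18 (J(U, z) = 2*(-3*3) = 2*(-9) = -18)
F(G) = (-18 + G)*(G + G²) (F(G) = (G + G²)*(G - 18) = (G + G²)*(-18 + G) = (-18 + G)*(G + G²))
-173*(9 - F(-5)) = -173*(9 - (-5)*(-18 + (-5)² - 17*(-5))) = -173*(9 - (-5)*(-18 + 25 + 85)) = -173*(9 - (-5)*92) = -173*(9 - 1*(-460)) = -173*(9 + 460) = -173*469 = -81137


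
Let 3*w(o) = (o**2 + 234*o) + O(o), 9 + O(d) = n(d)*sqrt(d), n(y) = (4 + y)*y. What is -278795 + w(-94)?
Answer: -849554/3 + 2820*I*sqrt(94) ≈ -2.8318e+5 + 27341.0*I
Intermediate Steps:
n(y) = y*(4 + y)
O(d) = -9 + d**(3/2)*(4 + d) (O(d) = -9 + (d*(4 + d))*sqrt(d) = -9 + d**(3/2)*(4 + d))
w(o) = -3 + 78*o + o**2/3 + o**(3/2)*(4 + o)/3 (w(o) = ((o**2 + 234*o) + (-9 + o**(3/2)*(4 + o)))/3 = (-9 + o**2 + 234*o + o**(3/2)*(4 + o))/3 = -3 + 78*o + o**2/3 + o**(3/2)*(4 + o)/3)
-278795 + w(-94) = -278795 + (-3 + 78*(-94) + (1/3)*(-94)**2 + (-94)**(3/2)*(4 - 94)/3) = -278795 + (-3 - 7332 + (1/3)*8836 + (1/3)*(-94*I*sqrt(94))*(-90)) = -278795 + (-3 - 7332 + 8836/3 + 2820*I*sqrt(94)) = -278795 + (-13169/3 + 2820*I*sqrt(94)) = -849554/3 + 2820*I*sqrt(94)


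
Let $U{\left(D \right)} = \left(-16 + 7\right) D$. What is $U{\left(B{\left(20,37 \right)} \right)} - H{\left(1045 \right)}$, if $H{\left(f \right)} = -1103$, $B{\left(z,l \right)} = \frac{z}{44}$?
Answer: $\frac{12088}{11} \approx 1098.9$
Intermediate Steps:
$B{\left(z,l \right)} = \frac{z}{44}$ ($B{\left(z,l \right)} = z \frac{1}{44} = \frac{z}{44}$)
$U{\left(D \right)} = - 9 D$
$U{\left(B{\left(20,37 \right)} \right)} - H{\left(1045 \right)} = - 9 \cdot \frac{1}{44} \cdot 20 - -1103 = \left(-9\right) \frac{5}{11} + 1103 = - \frac{45}{11} + 1103 = \frac{12088}{11}$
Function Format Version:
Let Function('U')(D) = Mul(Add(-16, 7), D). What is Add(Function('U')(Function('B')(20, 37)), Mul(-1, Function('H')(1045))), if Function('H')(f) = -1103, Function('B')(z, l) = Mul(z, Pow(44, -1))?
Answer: Rational(12088, 11) ≈ 1098.9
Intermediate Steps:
Function('B')(z, l) = Mul(Rational(1, 44), z) (Function('B')(z, l) = Mul(z, Rational(1, 44)) = Mul(Rational(1, 44), z))
Function('U')(D) = Mul(-9, D)
Add(Function('U')(Function('B')(20, 37)), Mul(-1, Function('H')(1045))) = Add(Mul(-9, Mul(Rational(1, 44), 20)), Mul(-1, -1103)) = Add(Mul(-9, Rational(5, 11)), 1103) = Add(Rational(-45, 11), 1103) = Rational(12088, 11)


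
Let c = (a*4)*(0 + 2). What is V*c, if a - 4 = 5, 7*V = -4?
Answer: -288/7 ≈ -41.143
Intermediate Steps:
V = -4/7 (V = (⅐)*(-4) = -4/7 ≈ -0.57143)
a = 9 (a = 4 + 5 = 9)
c = 72 (c = (9*4)*(0 + 2) = 36*2 = 72)
V*c = -4/7*72 = -288/7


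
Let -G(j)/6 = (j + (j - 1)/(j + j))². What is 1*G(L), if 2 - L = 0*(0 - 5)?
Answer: -243/8 ≈ -30.375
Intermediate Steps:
L = 2 (L = 2 - 0*(0 - 5) = 2 - 0*(-5) = 2 - 1*0 = 2 + 0 = 2)
G(j) = -6*(j + (-1 + j)/(2*j))² (G(j) = -6*(j + (j - 1)/(j + j))² = -6*(j + (-1 + j)/((2*j)))² = -6*(j + (-1 + j)*(1/(2*j)))² = -6*(j + (-1 + j)/(2*j))²)
1*G(L) = 1*(-3/2*(-1 + 2 + 2*2²)²/2²) = 1*(-3/2*¼*(-1 + 2 + 2*4)²) = 1*(-3/2*¼*(-1 + 2 + 8)²) = 1*(-3/2*¼*9²) = 1*(-3/2*¼*81) = 1*(-243/8) = -243/8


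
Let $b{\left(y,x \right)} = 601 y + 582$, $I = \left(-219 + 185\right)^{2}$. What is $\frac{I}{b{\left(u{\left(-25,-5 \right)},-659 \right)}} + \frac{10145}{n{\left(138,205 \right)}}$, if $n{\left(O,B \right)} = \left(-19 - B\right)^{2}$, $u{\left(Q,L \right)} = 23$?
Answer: $\frac{204142181}{722785280} \approx 0.28244$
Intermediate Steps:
$I = 1156$ ($I = \left(-34\right)^{2} = 1156$)
$b{\left(y,x \right)} = 582 + 601 y$
$\frac{I}{b{\left(u{\left(-25,-5 \right)},-659 \right)}} + \frac{10145}{n{\left(138,205 \right)}} = \frac{1156}{582 + 601 \cdot 23} + \frac{10145}{\left(19 + 205\right)^{2}} = \frac{1156}{582 + 13823} + \frac{10145}{224^{2}} = \frac{1156}{14405} + \frac{10145}{50176} = \frac{204142181}{722785280}$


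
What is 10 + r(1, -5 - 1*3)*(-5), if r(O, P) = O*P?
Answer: 50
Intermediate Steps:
10 + r(1, -5 - 1*3)*(-5) = 10 + (1*(-5 - 1*3))*(-5) = 10 + (1*(-5 - 3))*(-5) = 10 + (1*(-8))*(-5) = 10 - 8*(-5) = 10 + 40 = 50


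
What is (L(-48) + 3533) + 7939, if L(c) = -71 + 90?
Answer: 11491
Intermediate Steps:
L(c) = 19
(L(-48) + 3533) + 7939 = (19 + 3533) + 7939 = 3552 + 7939 = 11491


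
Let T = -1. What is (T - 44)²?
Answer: 2025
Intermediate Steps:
(T - 44)² = (-1 - 44)² = (-45)² = 2025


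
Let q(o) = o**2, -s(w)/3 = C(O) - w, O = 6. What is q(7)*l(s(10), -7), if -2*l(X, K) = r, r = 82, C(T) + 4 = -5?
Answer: -2009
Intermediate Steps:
C(T) = -9 (C(T) = -4 - 5 = -9)
s(w) = 27 + 3*w (s(w) = -3*(-9 - w) = 27 + 3*w)
l(X, K) = -41 (l(X, K) = -1/2*82 = -41)
q(7)*l(s(10), -7) = 7**2*(-41) = 49*(-41) = -2009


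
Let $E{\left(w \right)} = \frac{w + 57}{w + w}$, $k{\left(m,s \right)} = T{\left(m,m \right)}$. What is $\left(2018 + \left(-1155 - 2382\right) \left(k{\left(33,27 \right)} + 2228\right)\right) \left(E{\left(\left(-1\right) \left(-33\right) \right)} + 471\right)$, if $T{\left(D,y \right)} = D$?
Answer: $- \frac{41542742244}{11} \approx -3.7766 \cdot 10^{9}$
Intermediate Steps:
$k{\left(m,s \right)} = m$
$E{\left(w \right)} = \frac{57 + w}{2 w}$
$\left(2018 + \left(-1155 - 2382\right) \left(k{\left(33,27 \right)} + 2228\right)\right) \left(E{\left(\left(-1\right) \left(-33\right) \right)} + 471\right) = \left(2018 + \left(-1155 - 2382\right) \left(33 + 2228\right)\right) \left(\frac{57 - -33}{2 \left(\left(-1\right) \left(-33\right)\right)} + 471\right) = \left(2018 - 7997157\right) \left(\frac{57 + 33}{2 \cdot 33} + 471\right) = \left(2018 - 7997157\right) \left(\frac{1}{2} \cdot \frac{1}{33} \cdot 90 + 471\right) = - 7995139 \left(\frac{15}{11} + 471\right) = \left(-7995139\right) \frac{5196}{11} = - \frac{41542742244}{11}$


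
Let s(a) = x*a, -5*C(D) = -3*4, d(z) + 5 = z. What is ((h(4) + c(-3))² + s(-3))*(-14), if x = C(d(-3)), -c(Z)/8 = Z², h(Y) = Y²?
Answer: -219016/5 ≈ -43803.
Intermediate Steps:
d(z) = -5 + z
C(D) = 12/5 (C(D) = -(-3)*4/5 = -⅕*(-12) = 12/5)
c(Z) = -8*Z²
x = 12/5 ≈ 2.4000
s(a) = 12*a/5
((h(4) + c(-3))² + s(-3))*(-14) = ((4² - 8*(-3)²)² + (12/5)*(-3))*(-14) = ((16 - 8*9)² - 36/5)*(-14) = ((16 - 72)² - 36/5)*(-14) = ((-56)² - 36/5)*(-14) = (3136 - 36/5)*(-14) = (15644/5)*(-14) = -219016/5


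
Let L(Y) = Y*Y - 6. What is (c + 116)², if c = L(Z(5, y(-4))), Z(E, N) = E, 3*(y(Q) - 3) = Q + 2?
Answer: 18225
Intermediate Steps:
y(Q) = 11/3 + Q/3 (y(Q) = 3 + (Q + 2)/3 = 3 + (2 + Q)/3 = 3 + (⅔ + Q/3) = 11/3 + Q/3)
L(Y) = -6 + Y² (L(Y) = Y² - 6 = -6 + Y²)
c = 19 (c = -6 + 5² = -6 + 25 = 19)
(c + 116)² = (19 + 116)² = 135² = 18225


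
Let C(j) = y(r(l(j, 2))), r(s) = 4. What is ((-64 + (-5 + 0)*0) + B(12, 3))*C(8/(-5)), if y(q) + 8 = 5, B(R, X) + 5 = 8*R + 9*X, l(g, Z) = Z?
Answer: -162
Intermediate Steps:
B(R, X) = -5 + 8*R + 9*X (B(R, X) = -5 + (8*R + 9*X) = -5 + 8*R + 9*X)
y(q) = -3 (y(q) = -8 + 5 = -3)
C(j) = -3
((-64 + (-5 + 0)*0) + B(12, 3))*C(8/(-5)) = ((-64 + (-5 + 0)*0) + (-5 + 8*12 + 9*3))*(-3) = ((-64 - 5*0) + (-5 + 96 + 27))*(-3) = ((-64 + 0) + 118)*(-3) = (-64 + 118)*(-3) = 54*(-3) = -162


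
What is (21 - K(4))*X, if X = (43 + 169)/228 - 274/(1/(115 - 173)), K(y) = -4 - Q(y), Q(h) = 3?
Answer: 25365116/57 ≈ 4.4500e+5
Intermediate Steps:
K(y) = -7 (K(y) = -4 - 1*3 = -4 - 3 = -7)
X = 905897/57 (X = 212*(1/228) - 274/(1/(-58)) = 53/57 - 274/(-1/58) = 53/57 - 274*(-58) = 53/57 + 15892 = 905897/57 ≈ 15893.)
(21 - K(4))*X = (21 - 1*(-7))*(905897/57) = (21 + 7)*(905897/57) = 28*(905897/57) = 25365116/57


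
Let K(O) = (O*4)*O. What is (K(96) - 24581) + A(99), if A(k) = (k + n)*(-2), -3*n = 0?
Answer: 12085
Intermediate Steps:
n = 0 (n = -⅓*0 = 0)
A(k) = -2*k (A(k) = (k + 0)*(-2) = k*(-2) = -2*k)
K(O) = 4*O² (K(O) = (4*O)*O = 4*O²)
(K(96) - 24581) + A(99) = (4*96² - 24581) - 2*99 = (4*9216 - 24581) - 198 = (36864 - 24581) - 198 = 12283 - 198 = 12085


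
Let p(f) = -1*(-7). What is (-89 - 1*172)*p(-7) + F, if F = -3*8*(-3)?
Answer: -1755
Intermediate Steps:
F = 72 (F = -24*(-3) = 72)
p(f) = 7
(-89 - 1*172)*p(-7) + F = (-89 - 1*172)*7 + 72 = (-89 - 172)*7 + 72 = -261*7 + 72 = -1827 + 72 = -1755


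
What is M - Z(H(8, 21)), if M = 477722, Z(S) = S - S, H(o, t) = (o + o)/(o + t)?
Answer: 477722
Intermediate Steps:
H(o, t) = 2*o/(o + t) (H(o, t) = (2*o)/(o + t) = 2*o/(o + t))
Z(S) = 0
M - Z(H(8, 21)) = 477722 - 1*0 = 477722 + 0 = 477722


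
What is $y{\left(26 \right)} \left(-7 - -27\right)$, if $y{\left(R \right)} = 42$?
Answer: $840$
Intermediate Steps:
$y{\left(26 \right)} \left(-7 - -27\right) = 42 \left(-7 - -27\right) = 42 \left(-7 + 27\right) = 42 \cdot 20 = 840$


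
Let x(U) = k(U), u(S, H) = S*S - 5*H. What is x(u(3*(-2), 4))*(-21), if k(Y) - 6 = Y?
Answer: -462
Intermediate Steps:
k(Y) = 6 + Y
u(S, H) = S**2 - 5*H
x(U) = 6 + U
x(u(3*(-2), 4))*(-21) = (6 + ((3*(-2))**2 - 5*4))*(-21) = (6 + ((-6)**2 - 20))*(-21) = (6 + (36 - 20))*(-21) = (6 + 16)*(-21) = 22*(-21) = -462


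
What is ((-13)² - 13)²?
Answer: 24336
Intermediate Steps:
((-13)² - 13)² = (169 - 13)² = 156² = 24336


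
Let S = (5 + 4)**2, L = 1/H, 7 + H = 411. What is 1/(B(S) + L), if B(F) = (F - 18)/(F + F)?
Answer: 3636/1423 ≈ 2.5552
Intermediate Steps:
H = 404 (H = -7 + 411 = 404)
L = 1/404 ≈ 0.0024752
S = 81 (S = 9**2 = 81)
B(F) = (-18 + F)/(2*F) (B(F) = (-18 + F)/((2*F)) = (-18 + F)*(1/(2*F)) = (-18 + F)/(2*F))
1/(B(S) + L) = 1/((1/2)*(-18 + 81)/81 + 1/404) = 1/((1/2)*(1/81)*63 + 1/404) = 1/(7/18 + 1/404) = 1/(1423/3636) = 3636/1423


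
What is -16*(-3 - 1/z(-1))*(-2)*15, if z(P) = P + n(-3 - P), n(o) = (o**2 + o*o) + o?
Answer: -1536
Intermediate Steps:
n(o) = o + 2*o**2 (n(o) = (o**2 + o**2) + o = 2*o**2 + o = o + 2*o**2)
z(P) = P + (-5 - 2*P)*(-3 - P) (z(P) = P + (-3 - P)*(1 + 2*(-3 - P)) = P + (-3 - P)*(1 + (-6 - 2*P)) = P + (-3 - P)*(-5 - 2*P) = P + (-5 - 2*P)*(-3 - P))
-16*(-3 - 1/z(-1))*(-2)*15 = -16*(-3 - 1/(-1 + (3 - 1)*(5 + 2*(-1))))*(-2)*15 = -16*(-3 - 1/(-1 + 2*(5 - 2)))*(-2)*15 = -16*(-3 - 1/(-1 + 2*3))*(-2)*15 = -16*(-3 - 1/(-1 + 6))*(-2)*15 = -16*(-3 - 1/5)*(-2)*15 = -(-256)*(-2)/5*15 = -16*32/5*15 = -512/5*15 = -1536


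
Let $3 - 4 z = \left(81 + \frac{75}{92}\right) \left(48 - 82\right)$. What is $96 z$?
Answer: $\frac{1537164}{23} \approx 66833.0$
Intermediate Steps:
$z = \frac{128097}{184}$ ($z = \frac{3}{4} - \frac{\left(81 + \frac{75}{92}\right) \left(48 - 82\right)}{4} = \frac{3}{4} - \frac{\left(81 + 75 \cdot \frac{1}{92}\right) \left(-34\right)}{4} = \frac{3}{4} - \frac{\left(81 + \frac{75}{92}\right) \left(-34\right)}{4} = \frac{3}{4} - \frac{\frac{7527}{92} \left(-34\right)}{4} = \frac{3}{4} - - \frac{127959}{184} = \frac{3}{4} + \frac{127959}{184} = \frac{128097}{184} \approx 696.18$)
$96 z = 96 \cdot \frac{128097}{184} = \frac{1537164}{23}$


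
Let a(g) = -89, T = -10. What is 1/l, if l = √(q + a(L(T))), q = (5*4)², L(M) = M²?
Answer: √311/311 ≈ 0.056705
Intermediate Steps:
q = 400 (q = 20² = 400)
l = √311 (l = √(400 - 89) = √311 ≈ 17.635)
1/l = 1/(√311) = √311/311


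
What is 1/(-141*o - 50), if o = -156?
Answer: 1/21946 ≈ 4.5566e-5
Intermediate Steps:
1/(-141*o - 50) = 1/(-141*(-156) - 50) = 1/(21996 - 50) = 1/21946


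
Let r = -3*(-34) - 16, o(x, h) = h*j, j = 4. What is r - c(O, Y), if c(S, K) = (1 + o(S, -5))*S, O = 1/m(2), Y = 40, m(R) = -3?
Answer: 239/3 ≈ 79.667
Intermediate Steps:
o(x, h) = 4*h (o(x, h) = h*4 = 4*h)
O = -1/3 (O = 1/(-3) = -1/3 ≈ -0.33333)
r = 86 (r = 102 - 16 = 86)
c(S, K) = -19*S (c(S, K) = (1 + 4*(-5))*S = (1 - 20)*S = -19*S)
r - c(O, Y) = 86 - (-19)*(-1)/3 = 86 - 1*19/3 = 86 - 19/3 = 239/3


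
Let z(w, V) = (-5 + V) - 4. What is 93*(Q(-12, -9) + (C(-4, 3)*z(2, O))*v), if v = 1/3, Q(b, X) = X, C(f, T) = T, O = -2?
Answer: -1860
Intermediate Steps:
z(w, V) = -9 + V
v = 1/3 ≈ 0.33333
93*(Q(-12, -9) + (C(-4, 3)*z(2, O))*v) = 93*(-9 + (3*(-9 - 2))*(1/3)) = 93*(-9 + (3*(-11))*(1/3)) = 93*(-9 - 33*1/3) = 93*(-9 - 11) = 93*(-20) = -1860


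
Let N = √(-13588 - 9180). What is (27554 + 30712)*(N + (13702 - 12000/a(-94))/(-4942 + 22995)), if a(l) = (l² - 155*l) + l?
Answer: 1163167887024/26303221 + 233064*I*√1423 ≈ 44222.0 + 8.7918e+6*I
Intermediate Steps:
N = 4*I*√1423 (N = √(-22768) = 4*I*√1423 ≈ 150.89*I)
a(l) = l² - 154*l
(27554 + 30712)*(N + (13702 - 12000/a(-94))/(-4942 + 22995)) = (27554 + 30712)*(4*I*√1423 + (13702 - 12000*(-1/(94*(-154 - 94))))/(-4942 + 22995)) = 58266*(4*I*√1423 + (13702 - 12000/((-94*(-248))))/18053) = 58266*(4*I*√1423 + (13702 - 12000/23312)*(1/18053)) = 58266*(4*I*√1423 + (13702 - 12000*1/23312)*(1/18053)) = 58266*(4*I*√1423 + (13702 - 750/1457)*(1/18053)) = 58266*(4*I*√1423 + (19963064/1457)*(1/18053)) = 58266*(4*I*√1423 + 19963064/26303221) = 58266*(19963064/26303221 + 4*I*√1423) = 1163167887024/26303221 + 233064*I*√1423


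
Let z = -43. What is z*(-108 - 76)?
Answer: 7912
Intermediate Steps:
z*(-108 - 76) = -43*(-108 - 76) = -43*(-184) = 7912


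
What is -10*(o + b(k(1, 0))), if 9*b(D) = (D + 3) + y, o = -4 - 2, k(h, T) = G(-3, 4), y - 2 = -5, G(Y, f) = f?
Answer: 500/9 ≈ 55.556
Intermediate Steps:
y = -3 (y = 2 - 5 = -3)
k(h, T) = 4
o = -6
b(D) = D/9 (b(D) = ((D + 3) - 3)/9 = ((3 + D) - 3)/9 = D/9)
-10*(o + b(k(1, 0))) = -10*(-6 + (1/9)*4) = -10*(-6 + 4/9) = -10*(-50/9) = 500/9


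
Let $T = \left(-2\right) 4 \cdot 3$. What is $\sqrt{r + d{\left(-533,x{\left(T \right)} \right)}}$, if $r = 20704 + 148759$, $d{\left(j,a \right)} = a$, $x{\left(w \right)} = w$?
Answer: $\sqrt{169439} \approx 411.63$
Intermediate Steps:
$T = -24$ ($T = \left(-8\right) 3 = -24$)
$r = 169463$
$\sqrt{r + d{\left(-533,x{\left(T \right)} \right)}} = \sqrt{169463 - 24} = \sqrt{169439}$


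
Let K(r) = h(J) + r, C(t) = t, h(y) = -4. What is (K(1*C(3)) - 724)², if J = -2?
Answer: 525625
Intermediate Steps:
K(r) = -4 + r
(K(1*C(3)) - 724)² = ((-4 + 1*3) - 724)² = ((-4 + 3) - 724)² = (-1 - 724)² = (-725)² = 525625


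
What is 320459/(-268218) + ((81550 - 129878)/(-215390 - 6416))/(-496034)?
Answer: -1259213401228855/1053936933838074 ≈ -1.1948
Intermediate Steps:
320459/(-268218) + ((81550 - 129878)/(-215390 - 6416))/(-496034) = 320459*(-1/268218) - 48328/(-221806)*(-1/496034) = -320459/268218 - 48328*(-1/221806)*(-1/496034) = -320459/268218 + (24164/110903)*(-1/496034) = -320459/268218 - 1726/3929404193 = -1259213401228855/1053936933838074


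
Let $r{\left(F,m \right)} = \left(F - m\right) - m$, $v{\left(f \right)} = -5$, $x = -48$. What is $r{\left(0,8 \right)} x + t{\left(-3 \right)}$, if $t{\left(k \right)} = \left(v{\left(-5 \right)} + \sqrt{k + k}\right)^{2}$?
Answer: $787 - 10 i \sqrt{6} \approx 787.0 - 24.495 i$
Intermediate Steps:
$r{\left(F,m \right)} = F - 2 m$
$t{\left(k \right)} = \left(-5 + \sqrt{2} \sqrt{k}\right)^{2}$ ($t{\left(k \right)} = \left(-5 + \sqrt{k + k}\right)^{2} = \left(-5 + \sqrt{2 k}\right)^{2} = \left(-5 + \sqrt{2} \sqrt{k}\right)^{2}$)
$r{\left(0,8 \right)} x + t{\left(-3 \right)} = \left(0 - 16\right) \left(-48\right) + \left(-5 + \sqrt{2} \sqrt{-3}\right)^{2} = \left(0 - 16\right) \left(-48\right) + \left(-5 + \sqrt{2} i \sqrt{3}\right)^{2} = \left(-16\right) \left(-48\right) + \left(-5 + i \sqrt{6}\right)^{2} = 768 + \left(-5 + i \sqrt{6}\right)^{2}$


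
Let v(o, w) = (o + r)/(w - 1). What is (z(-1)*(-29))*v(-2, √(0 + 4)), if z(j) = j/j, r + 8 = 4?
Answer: 174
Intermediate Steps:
r = -4 (r = -8 + 4 = -4)
v(o, w) = (-4 + o)/(-1 + w) (v(o, w) = (o - 4)/(w - 1) = (-4 + o)/(-1 + w))
z(j) = 1
(z(-1)*(-29))*v(-2, √(0 + 4)) = (1*(-29))*((-4 - 2)/(-1 + √(0 + 4))) = -29*(-6)/(-1 + √4) = -29*(-6)/(-1 + 2) = -29*(-6)/1 = -29*(-6) = 174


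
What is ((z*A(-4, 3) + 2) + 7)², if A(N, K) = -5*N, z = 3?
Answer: 4761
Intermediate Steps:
((z*A(-4, 3) + 2) + 7)² = ((3*(-5*(-4)) + 2) + 7)² = ((3*20 + 2) + 7)² = ((60 + 2) + 7)² = (62 + 7)² = 69² = 4761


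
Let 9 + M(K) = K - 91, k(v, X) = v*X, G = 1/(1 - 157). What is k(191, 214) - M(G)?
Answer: 6391945/156 ≈ 40974.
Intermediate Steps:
G = -1/156 (G = 1/(-156) = -1/156 ≈ -0.0064103)
k(v, X) = X*v
M(K) = -100 + K (M(K) = -9 + (K - 91) = -9 + (-91 + K) = -100 + K)
k(191, 214) - M(G) = 214*191 - (-100 - 1/156) = 40874 - 1*(-15601/156) = 40874 + 15601/156 = 6391945/156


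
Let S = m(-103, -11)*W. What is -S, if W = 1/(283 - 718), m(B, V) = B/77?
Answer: -103/33495 ≈ -0.0030751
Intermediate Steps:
m(B, V) = B/77 (m(B, V) = B*(1/77) = B/77)
W = -1/435 (W = 1/(-435) = -1/435 ≈ -0.0022989)
S = 103/33495 (S = ((1/77)*(-103))*(-1/435) = -103/77*(-1/435) = 103/33495 ≈ 0.0030751)
-S = -1*103/33495 = -103/33495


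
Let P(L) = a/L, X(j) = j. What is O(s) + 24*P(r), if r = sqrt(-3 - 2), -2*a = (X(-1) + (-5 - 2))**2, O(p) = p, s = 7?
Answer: 7 + 768*I*sqrt(5)/5 ≈ 7.0 + 343.46*I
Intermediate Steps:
a = -32 (a = -(-1 + (-5 - 2))**2/2 = -(-1 - 7)**2/2 = -1/2*(-8)**2 = -1/2*64 = -32)
r = I*sqrt(5) (r = sqrt(-5) = I*sqrt(5) ≈ 2.2361*I)
P(L) = -32/L
O(s) + 24*P(r) = 7 + 24*(-32*(-I*sqrt(5)/5)) = 7 + 24*(-(-32)*I*sqrt(5)/5) = 7 + 24*(32*I*sqrt(5)/5) = 7 + 768*I*sqrt(5)/5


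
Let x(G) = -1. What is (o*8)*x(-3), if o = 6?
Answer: -48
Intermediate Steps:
(o*8)*x(-3) = (6*8)*(-1) = 48*(-1) = -48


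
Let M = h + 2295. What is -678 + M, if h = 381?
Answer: 1998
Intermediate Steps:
M = 2676 (M = 381 + 2295 = 2676)
-678 + M = -678 + 2676 = 1998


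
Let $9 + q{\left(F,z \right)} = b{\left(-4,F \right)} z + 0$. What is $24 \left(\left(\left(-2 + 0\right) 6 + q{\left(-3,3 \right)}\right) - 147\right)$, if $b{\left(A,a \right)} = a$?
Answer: $-4248$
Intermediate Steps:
$q{\left(F,z \right)} = -9 + F z$ ($q{\left(F,z \right)} = -9 + \left(F z + 0\right) = -9 + F z$)
$24 \left(\left(\left(-2 + 0\right) 6 + q{\left(-3,3 \right)}\right) - 147\right) = 24 \left(\left(\left(-2 + 0\right) 6 - 18\right) - 147\right) = 24 \left(\left(\left(-2\right) 6 - 18\right) - 147\right) = 24 \left(\left(-12 - 18\right) - 147\right) = 24 \left(-30 - 147\right) = 24 \left(-177\right) = -4248$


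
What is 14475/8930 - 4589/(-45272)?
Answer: 69629197/40427896 ≈ 1.7223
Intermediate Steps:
14475/8930 - 4589/(-45272) = 14475*(1/8930) - 4589*(-1/45272) = 2895/1786 + 4589/45272 = 69629197/40427896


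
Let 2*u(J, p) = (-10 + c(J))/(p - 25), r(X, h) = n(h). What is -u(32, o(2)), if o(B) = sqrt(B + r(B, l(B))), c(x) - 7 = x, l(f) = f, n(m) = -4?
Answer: 725/1254 + 29*I*sqrt(2)/1254 ≈ 0.57815 + 0.032705*I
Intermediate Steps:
r(X, h) = -4
c(x) = 7 + x
o(B) = sqrt(-4 + B) (o(B) = sqrt(B - 4) = sqrt(-4 + B))
u(J, p) = (-3 + J)/(2*(-25 + p)) (u(J, p) = ((-10 + (7 + J))/(p - 25))/2 = ((-3 + J)/(-25 + p))/2 = (-3 + J)/(2*(-25 + p)))
-u(32, o(2)) = -(-3 + 32)/(2*(-25 + sqrt(-4 + 2))) = -29/(2*(-25 + sqrt(-2))) = -29/(2*(-25 + I*sqrt(2)))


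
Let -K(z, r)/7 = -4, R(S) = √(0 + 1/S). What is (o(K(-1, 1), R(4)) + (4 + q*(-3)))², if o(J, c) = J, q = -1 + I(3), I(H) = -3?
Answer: 1936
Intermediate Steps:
R(S) = √(1/S)
K(z, r) = 28 (K(z, r) = -7*(-4) = 28)
q = -4 (q = -1 - 3 = -4)
(o(K(-1, 1), R(4)) + (4 + q*(-3)))² = (28 + (4 - 4*(-3)))² = (28 + (4 + 12))² = (28 + 16)² = 44² = 1936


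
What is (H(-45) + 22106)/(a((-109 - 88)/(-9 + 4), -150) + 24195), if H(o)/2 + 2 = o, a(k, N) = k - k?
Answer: 22012/24195 ≈ 0.90977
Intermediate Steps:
a(k, N) = 0
H(o) = -4 + 2*o
(H(-45) + 22106)/(a((-109 - 88)/(-9 + 4), -150) + 24195) = ((-4 + 2*(-45)) + 22106)/(0 + 24195) = ((-4 - 90) + 22106)/24195 = (-94 + 22106)*(1/24195) = 22012*(1/24195) = 22012/24195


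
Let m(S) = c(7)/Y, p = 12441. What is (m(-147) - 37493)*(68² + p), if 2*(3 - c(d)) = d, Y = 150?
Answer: -38389086113/60 ≈ -6.3982e+8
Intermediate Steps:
c(d) = 3 - d/2
m(S) = -1/300 (m(S) = (3 - ½*7)/150 = (3 - 7/2)*(1/150) = -½*1/150 = -1/300)
(m(-147) - 37493)*(68² + p) = (-1/300 - 37493)*(68² + 12441) = -11247901*(4624 + 12441)/300 = -11247901/300*17065 = -38389086113/60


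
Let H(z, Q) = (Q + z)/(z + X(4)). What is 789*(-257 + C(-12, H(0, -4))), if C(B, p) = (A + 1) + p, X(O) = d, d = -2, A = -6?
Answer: -205140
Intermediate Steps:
X(O) = -2
H(z, Q) = (Q + z)/(-2 + z) (H(z, Q) = (Q + z)/(z - 2) = (Q + z)/(-2 + z))
C(B, p) = -5 + p (C(B, p) = (-6 + 1) + p = -5 + p)
789*(-257 + C(-12, H(0, -4))) = 789*(-257 + (-5 + (-4 + 0)/(-2 + 0))) = 789*(-257 + (-5 - 4/(-2))) = 789*(-257 + (-5 - ½*(-4))) = 789*(-257 + (-5 + 2)) = 789*(-257 - 3) = 789*(-260) = -205140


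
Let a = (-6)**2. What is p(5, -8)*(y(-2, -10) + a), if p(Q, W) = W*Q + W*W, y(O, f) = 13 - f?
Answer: 1416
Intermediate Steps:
a = 36
p(Q, W) = W**2 + Q*W (p(Q, W) = Q*W + W**2 = W**2 + Q*W)
p(5, -8)*(y(-2, -10) + a) = (-8*(5 - 8))*((13 - 1*(-10)) + 36) = (-8*(-3))*((13 + 10) + 36) = 24*(23 + 36) = 24*59 = 1416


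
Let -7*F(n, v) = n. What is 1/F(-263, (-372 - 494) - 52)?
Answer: 7/263 ≈ 0.026616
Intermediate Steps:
F(n, v) = -n/7
1/F(-263, (-372 - 494) - 52) = 1/(-⅐*(-263)) = 1/(263/7) = 7/263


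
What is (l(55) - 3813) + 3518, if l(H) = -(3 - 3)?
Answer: -295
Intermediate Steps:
l(H) = 0 (l(H) = -1*0 = 0)
(l(55) - 3813) + 3518 = (0 - 3813) + 3518 = -3813 + 3518 = -295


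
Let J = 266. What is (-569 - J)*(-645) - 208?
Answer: 538367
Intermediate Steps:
(-569 - J)*(-645) - 208 = (-569 - 1*266)*(-645) - 208 = (-569 - 266)*(-645) - 208 = -835*(-645) - 208 = 538575 - 208 = 538367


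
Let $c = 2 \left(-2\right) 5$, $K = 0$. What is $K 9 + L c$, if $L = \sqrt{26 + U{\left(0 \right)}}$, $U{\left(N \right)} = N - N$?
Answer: $- 20 \sqrt{26} \approx -101.98$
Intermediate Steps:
$U{\left(N \right)} = 0$
$c = -20$ ($c = \left(-4\right) 5 = -20$)
$L = \sqrt{26}$ ($L = \sqrt{26 + 0} = \sqrt{26} \approx 5.099$)
$K 9 + L c = 0 \cdot 9 + \sqrt{26} \left(-20\right) = 0 - 20 \sqrt{26} = - 20 \sqrt{26}$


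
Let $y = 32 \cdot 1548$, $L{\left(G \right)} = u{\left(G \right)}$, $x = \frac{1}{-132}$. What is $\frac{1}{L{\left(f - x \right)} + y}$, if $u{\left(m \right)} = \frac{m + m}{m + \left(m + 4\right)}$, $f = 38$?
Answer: $\frac{5281}{261604633} \approx 2.0187 \cdot 10^{-5}$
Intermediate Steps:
$x = - \frac{1}{132} \approx -0.0075758$
$u{\left(m \right)} = \frac{2 m}{4 + 2 m}$ ($u{\left(m \right)} = \frac{2 m}{m + \left(4 + m\right)} = \frac{2 m}{4 + 2 m}$)
$L{\left(G \right)} = \frac{G}{2 + G}$
$y = 49536$
$\frac{1}{L{\left(f - x \right)} + y} = \frac{1}{\frac{38 - - \frac{1}{132}}{2 + \left(38 - - \frac{1}{132}\right)} + 49536} = \frac{1}{\frac{38 + \frac{1}{132}}{2 + \left(38 + \frac{1}{132}\right)} + 49536} = \frac{1}{\frac{5017}{132 \left(2 + \frac{5017}{132}\right)} + 49536} = \frac{1}{\frac{5017}{132 \cdot \frac{5281}{132}} + 49536} = \frac{1}{\frac{5017}{132} \cdot \frac{132}{5281} + 49536} = \frac{1}{\frac{5017}{5281} + 49536} = \frac{1}{\frac{261604633}{5281}} = \frac{5281}{261604633}$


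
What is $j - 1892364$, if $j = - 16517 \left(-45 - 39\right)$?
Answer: $-504936$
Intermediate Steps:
$j = 1387428$ ($j = - 16517 \left(-45 - 39\right) = \left(-16517\right) \left(-84\right) = 1387428$)
$j - 1892364 = 1387428 - 1892364 = -504936$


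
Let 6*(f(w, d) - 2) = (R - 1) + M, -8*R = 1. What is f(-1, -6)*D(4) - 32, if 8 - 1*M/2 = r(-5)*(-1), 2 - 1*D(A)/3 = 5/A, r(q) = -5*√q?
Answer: -1403/64 - 15*I*√5/4 ≈ -21.922 - 8.3853*I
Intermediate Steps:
R = -⅛ (R = -⅛*1 = -⅛ ≈ -0.12500)
D(A) = 6 - 15/A
M = 16 - 10*I*√5 (M = 16 - 2*(-5*I*√5)*(-1) = 16 - 10*I*√5 ≈ 16.0 - 22.361*I)
f(w, d) = 215/48 - 5*I*√5/3 (f(w, d) = 2 + ((-⅛ - 1) + (16 - 10*I*√5))/6 = 2 + (-9/8 + (16 - 10*I*√5))/6 = 2 + (119/8 - 10*I*√5)/6 = 2 + (119/48 - 5*I*√5/3) = 215/48 - 5*I*√5/3)
f(-1, -6)*D(4) - 32 = (215/48 - 5*I*√5/3)*(6 - 15/4) - 32 = (215/48 - 5*I*√5/3)*(9/4) - 32 = (645/64 - 15*I*√5/4) - 32 = -1403/64 - 15*I*√5/4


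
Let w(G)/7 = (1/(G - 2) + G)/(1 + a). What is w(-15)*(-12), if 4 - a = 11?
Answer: -3584/17 ≈ -210.82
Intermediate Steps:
a = -7 (a = 4 - 1*11 = 4 - 11 = -7)
w(G) = -7*G/6 - 7/(6*(-2 + G)) (w(G) = 7*((1/(G - 2) + G)/(1 - 7)) = 7*((1/(-2 + G) + G)/(-6)) = 7*((G + 1/(-2 + G))*(-⅙)) = 7*(-G/6 - 1/(6*(-2 + G))) = -7*G/6 - 7/(6*(-2 + G)))
w(-15)*(-12) = (7*(1 + (-15)² - 2*(-15))/(6*(2 - 1*(-15))))*(-12) = (7*(1 + 225 + 30)/(6*(2 + 15)))*(-12) = ((7/6)*256/17)*(-12) = ((7/6)*(1/17)*256)*(-12) = (896/51)*(-12) = -3584/17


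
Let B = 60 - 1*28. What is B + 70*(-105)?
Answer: -7318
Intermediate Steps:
B = 32 (B = 60 - 28 = 32)
B + 70*(-105) = 32 + 70*(-105) = 32 - 7350 = -7318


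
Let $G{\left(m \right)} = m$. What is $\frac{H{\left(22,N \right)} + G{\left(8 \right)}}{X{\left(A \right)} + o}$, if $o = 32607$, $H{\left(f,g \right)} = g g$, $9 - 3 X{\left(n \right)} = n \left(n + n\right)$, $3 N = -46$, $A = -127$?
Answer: $\frac{547}{49179} \approx 0.011123$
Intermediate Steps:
$N = - \frac{46}{3}$ ($N = \frac{1}{3} \left(-46\right) = - \frac{46}{3} \approx -15.333$)
$X{\left(n \right)} = 3 - \frac{2 n^{2}}{3}$ ($X{\left(n \right)} = 3 - \frac{n \left(n + n\right)}{3} = 3 - \frac{n 2 n}{3} = 3 - \frac{2 n^{2}}{3}$)
$H{\left(f,g \right)} = g^{2}$
$\frac{H{\left(22,N \right)} + G{\left(8 \right)}}{X{\left(A \right)} + o} = \frac{\left(- \frac{46}{3}\right)^{2} + 8}{\left(3 - \frac{2 \left(-127\right)^{2}}{3}\right) + 32607} = \frac{\frac{2116}{9} + 8}{\left(3 - \frac{32258}{3}\right) + 32607} = \frac{2188}{9 \left(\left(3 - \frac{32258}{3}\right) + 32607\right)} = \frac{2188}{9 \left(- \frac{32249}{3} + 32607\right)} = \frac{2188}{9 \cdot \frac{65572}{3}} = \frac{2188}{9} \cdot \frac{3}{65572} = \frac{547}{49179}$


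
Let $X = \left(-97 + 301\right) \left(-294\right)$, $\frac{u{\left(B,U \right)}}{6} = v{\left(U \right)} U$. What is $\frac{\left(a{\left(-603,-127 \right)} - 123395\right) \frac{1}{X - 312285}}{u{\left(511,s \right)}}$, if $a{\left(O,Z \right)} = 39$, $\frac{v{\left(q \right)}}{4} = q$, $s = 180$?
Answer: $\frac{30839}{72367538400} \approx 4.2614 \cdot 10^{-7}$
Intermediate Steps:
$v{\left(q \right)} = 4 q$
$u{\left(B,U \right)} = 24 U^{2}$ ($u{\left(B,U \right)} = 6 \cdot 4 U U = 6 \cdot 4 U^{2} = 24 U^{2}$)
$X = -59976$ ($X = 204 \left(-294\right) = -59976$)
$\frac{\left(a{\left(-603,-127 \right)} - 123395\right) \frac{1}{X - 312285}}{u{\left(511,s \right)}} = \frac{\left(39 - 123395\right) \frac{1}{-59976 - 312285}}{24 \cdot 180^{2}} = \frac{\left(-123356\right) \frac{1}{-372261}}{24 \cdot 32400} = \frac{\left(-123356\right) \left(- \frac{1}{372261}\right)}{777600} = \frac{123356}{372261} \cdot \frac{1}{777600} = \frac{30839}{72367538400}$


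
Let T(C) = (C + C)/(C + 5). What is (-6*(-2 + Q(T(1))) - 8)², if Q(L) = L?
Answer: 4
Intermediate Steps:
T(C) = 2*C/(5 + C) (T(C) = (2*C)/(5 + C) = 2*C/(5 + C))
(-6*(-2 + Q(T(1))) - 8)² = (-6*(-2 + 2*1/(5 + 1)) - 8)² = (-6*(-2 + 2*1/6) - 8)² = (-6*(-2 + 2*1*(⅙)) - 8)² = (-6*(-2 + ⅓) - 8)² = (-6*(-5/3) - 8)² = (10 - 8)² = 2² = 4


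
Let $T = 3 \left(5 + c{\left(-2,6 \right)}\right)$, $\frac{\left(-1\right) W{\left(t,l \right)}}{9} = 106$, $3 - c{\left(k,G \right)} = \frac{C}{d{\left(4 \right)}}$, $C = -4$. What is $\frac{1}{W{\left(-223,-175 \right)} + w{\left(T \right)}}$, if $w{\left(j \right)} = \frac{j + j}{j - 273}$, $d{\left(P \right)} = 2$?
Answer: $- \frac{81}{77294} \approx -0.0010479$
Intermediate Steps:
$c{\left(k,G \right)} = 5$ ($c{\left(k,G \right)} = 3 - - \frac{4}{2} = 3 - \left(-4\right) \frac{1}{2} = 3 - -2 = 3 + 2 = 5$)
$W{\left(t,l \right)} = -954$ ($W{\left(t,l \right)} = \left(-9\right) 106 = -954$)
$T = 30$ ($T = 3 \left(5 + 5\right) = 3 \cdot 10 = 30$)
$w{\left(j \right)} = \frac{2 j}{-273 + j}$
$\frac{1}{W{\left(-223,-175 \right)} + w{\left(T \right)}} = \frac{1}{-954 + 2 \cdot 30 \frac{1}{-273 + 30}} = \frac{1}{-954 + 2 \cdot 30 \frac{1}{-243}} = \frac{1}{-954 + 2 \cdot 30 \left(- \frac{1}{243}\right)} = \frac{1}{-954 - \frac{20}{81}} = \frac{1}{- \frac{77294}{81}} = - \frac{81}{77294}$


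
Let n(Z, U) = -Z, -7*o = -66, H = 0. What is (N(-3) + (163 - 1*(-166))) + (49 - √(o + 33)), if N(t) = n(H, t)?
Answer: 378 - 3*√231/7 ≈ 371.49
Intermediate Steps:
o = 66/7 (o = -⅐*(-66) = 66/7 ≈ 9.4286)
N(t) = 0 (N(t) = -1*0 = 0)
(N(-3) + (163 - 1*(-166))) + (49 - √(o + 33)) = (0 + (163 - 1*(-166))) + (49 - √(66/7 + 33)) = (0 + (163 + 166)) + (49 - √(297/7)) = (0 + 329) + (49 - 3*√231/7) = 329 + (49 - 3*√231/7) = 378 - 3*√231/7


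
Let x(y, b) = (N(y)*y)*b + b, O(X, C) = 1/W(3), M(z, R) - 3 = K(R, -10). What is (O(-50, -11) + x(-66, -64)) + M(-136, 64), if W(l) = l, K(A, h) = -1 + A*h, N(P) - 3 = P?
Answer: -800441/3 ≈ -2.6681e+5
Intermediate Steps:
N(P) = 3 + P
M(z, R) = 2 - 10*R (M(z, R) = 3 + (-1 + R*(-10)) = 3 + (-1 - 10*R) = 2 - 10*R)
O(X, C) = ⅓ (O(X, C) = 1/3 = ⅓)
x(y, b) = b + b*y*(3 + y) (x(y, b) = ((3 + y)*y)*b + b = (y*(3 + y))*b + b = b*y*(3 + y) + b = b + b*y*(3 + y))
(O(-50, -11) + x(-66, -64)) + M(-136, 64) = (⅓ - 64*(1 - 66*(3 - 66))) + (2 - 10*64) = (⅓ - 64*(1 - 66*(-63))) + (2 - 640) = (⅓ - 64*(1 + 4158)) - 638 = (⅓ - 64*4159) - 638 = (⅓ - 266176) - 638 = -798527/3 - 638 = -800441/3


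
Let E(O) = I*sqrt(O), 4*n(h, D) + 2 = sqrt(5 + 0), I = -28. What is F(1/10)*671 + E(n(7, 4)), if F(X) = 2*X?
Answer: 671/5 - 14*sqrt(-2 + sqrt(5)) ≈ 127.40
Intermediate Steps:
n(h, D) = -1/2 + sqrt(5)/4 (n(h, D) = -1/2 + sqrt(5 + 0)/4 = -1/2 + sqrt(5)/4)
E(O) = -28*sqrt(O)
F(1/10)*671 + E(n(7, 4)) = (2/10)*671 - 28*sqrt(-1/2 + sqrt(5)/4) = (2*(1/10))*671 - 28*sqrt(-1/2 + sqrt(5)/4) = (1/5)*671 - 28*sqrt(-1/2 + sqrt(5)/4) = 671/5 - 28*sqrt(-1/2 + sqrt(5)/4)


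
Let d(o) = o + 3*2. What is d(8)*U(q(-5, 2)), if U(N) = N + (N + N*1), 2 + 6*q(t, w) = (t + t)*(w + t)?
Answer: 196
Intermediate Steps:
q(t, w) = -⅓ + t*(t + w)/3 (q(t, w) = -⅓ + ((t + t)*(w + t))/6 = -⅓ + ((2*t)*(t + w))/6 = -⅓ + (2*t*(t + w))/6 = -⅓ + t*(t + w)/3)
d(o) = 6 + o (d(o) = o + 6 = 6 + o)
U(N) = 3*N (U(N) = N + (N + N) = N + 2*N = 3*N)
d(8)*U(q(-5, 2)) = (6 + 8)*(3*(-⅓ + (⅓)*(-5)² + (⅓)*(-5)*2)) = 14*(3*(-⅓ + (⅓)*25 - 10/3)) = 14*(3*(-⅓ + 25/3 - 10/3)) = 14*(3*(14/3)) = 14*14 = 196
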